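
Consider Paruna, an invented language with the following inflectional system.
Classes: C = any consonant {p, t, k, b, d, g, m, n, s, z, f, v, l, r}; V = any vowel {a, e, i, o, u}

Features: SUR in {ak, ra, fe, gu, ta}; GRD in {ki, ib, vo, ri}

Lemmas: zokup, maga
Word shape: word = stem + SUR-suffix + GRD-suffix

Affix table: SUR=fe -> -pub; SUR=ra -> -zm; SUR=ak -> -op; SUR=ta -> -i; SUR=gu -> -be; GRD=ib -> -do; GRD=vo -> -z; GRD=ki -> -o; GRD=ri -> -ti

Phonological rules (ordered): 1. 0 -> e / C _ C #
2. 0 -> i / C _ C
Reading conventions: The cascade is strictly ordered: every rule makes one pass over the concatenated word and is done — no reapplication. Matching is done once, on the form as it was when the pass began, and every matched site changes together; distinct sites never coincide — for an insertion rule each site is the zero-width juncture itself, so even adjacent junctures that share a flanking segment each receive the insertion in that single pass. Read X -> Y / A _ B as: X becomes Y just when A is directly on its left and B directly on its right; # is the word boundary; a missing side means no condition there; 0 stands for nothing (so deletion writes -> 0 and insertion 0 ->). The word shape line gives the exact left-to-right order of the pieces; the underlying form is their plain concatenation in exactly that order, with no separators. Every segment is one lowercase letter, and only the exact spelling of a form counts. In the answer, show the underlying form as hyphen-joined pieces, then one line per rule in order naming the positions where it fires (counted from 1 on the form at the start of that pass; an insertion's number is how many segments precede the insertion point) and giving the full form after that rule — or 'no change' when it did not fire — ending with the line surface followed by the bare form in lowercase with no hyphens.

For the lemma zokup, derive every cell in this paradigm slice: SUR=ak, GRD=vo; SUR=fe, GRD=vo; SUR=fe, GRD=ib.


cell SUR=ak, GRD=vo:
underlying: zokup-op-z
1. 0 -> e / C _ C #: inserts after position(s) 7: zokupopez
2. 0 -> i / C _ C: no change
surface: zokupopez

cell SUR=fe, GRD=vo:
underlying: zokup-pub-z
1. 0 -> e / C _ C #: inserts after position(s) 8: zokuppubez
2. 0 -> i / C _ C: inserts after position(s) 5: zokupipubez
surface: zokupipubez

cell SUR=fe, GRD=ib:
underlying: zokup-pub-do
1. 0 -> e / C _ C #: no change
2. 0 -> i / C _ C: inserts after position(s) 5, 8: zokupipubido
surface: zokupipubido


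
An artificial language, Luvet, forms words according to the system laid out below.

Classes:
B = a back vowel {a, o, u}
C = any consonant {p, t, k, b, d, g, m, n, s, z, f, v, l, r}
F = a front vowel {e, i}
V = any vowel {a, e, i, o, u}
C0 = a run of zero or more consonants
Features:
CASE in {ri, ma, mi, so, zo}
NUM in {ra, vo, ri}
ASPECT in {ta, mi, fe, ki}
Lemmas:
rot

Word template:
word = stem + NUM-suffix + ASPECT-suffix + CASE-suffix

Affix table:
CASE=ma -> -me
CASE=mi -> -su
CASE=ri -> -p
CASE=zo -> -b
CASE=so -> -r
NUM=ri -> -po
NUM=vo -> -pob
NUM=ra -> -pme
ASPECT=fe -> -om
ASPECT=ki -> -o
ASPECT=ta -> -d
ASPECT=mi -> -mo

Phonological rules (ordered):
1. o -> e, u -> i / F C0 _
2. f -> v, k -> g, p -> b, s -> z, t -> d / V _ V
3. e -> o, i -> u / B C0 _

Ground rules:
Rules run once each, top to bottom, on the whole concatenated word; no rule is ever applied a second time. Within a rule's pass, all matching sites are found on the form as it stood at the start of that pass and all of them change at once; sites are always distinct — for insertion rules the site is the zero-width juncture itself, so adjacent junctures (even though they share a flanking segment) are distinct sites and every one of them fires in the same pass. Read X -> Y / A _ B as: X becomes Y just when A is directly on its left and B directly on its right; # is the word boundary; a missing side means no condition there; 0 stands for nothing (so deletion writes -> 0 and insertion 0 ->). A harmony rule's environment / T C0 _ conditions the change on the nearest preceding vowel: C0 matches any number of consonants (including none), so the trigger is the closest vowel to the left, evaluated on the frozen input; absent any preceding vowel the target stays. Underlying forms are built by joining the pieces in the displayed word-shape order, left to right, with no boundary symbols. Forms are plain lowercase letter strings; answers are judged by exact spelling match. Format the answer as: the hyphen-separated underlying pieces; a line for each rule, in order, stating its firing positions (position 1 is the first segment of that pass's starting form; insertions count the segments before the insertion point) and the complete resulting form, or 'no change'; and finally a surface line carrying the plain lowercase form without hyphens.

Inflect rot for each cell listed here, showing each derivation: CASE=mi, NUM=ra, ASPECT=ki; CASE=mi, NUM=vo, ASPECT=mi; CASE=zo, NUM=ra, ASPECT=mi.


cell CASE=mi, NUM=ra, ASPECT=ki:
underlying: rot-pme-o-su
1. o -> e, u -> i / F C0 _: fires at position(s) 7: rotpmeesu
2. f -> v, k -> g, p -> b, s -> z, t -> d / V _ V: fires at position(s) 8: rotpmeezu
3. e -> o, i -> u / B C0 _: fires at position(s) 6: rotpmoezu
surface: rotpmoezu

cell CASE=mi, NUM=vo, ASPECT=mi:
underlying: rot-pob-mo-su
1. o -> e, u -> i / F C0 _: no change
2. f -> v, k -> g, p -> b, s -> z, t -> d / V _ V: fires at position(s) 9: rotpobmozu
3. e -> o, i -> u / B C0 _: no change
surface: rotpobmozu

cell CASE=zo, NUM=ra, ASPECT=mi:
underlying: rot-pme-mo-b
1. o -> e, u -> i / F C0 _: fires at position(s) 8: rotpmemeb
2. f -> v, k -> g, p -> b, s -> z, t -> d / V _ V: no change
3. e -> o, i -> u / B C0 _: fires at position(s) 6: rotpmomeb
surface: rotpmomeb


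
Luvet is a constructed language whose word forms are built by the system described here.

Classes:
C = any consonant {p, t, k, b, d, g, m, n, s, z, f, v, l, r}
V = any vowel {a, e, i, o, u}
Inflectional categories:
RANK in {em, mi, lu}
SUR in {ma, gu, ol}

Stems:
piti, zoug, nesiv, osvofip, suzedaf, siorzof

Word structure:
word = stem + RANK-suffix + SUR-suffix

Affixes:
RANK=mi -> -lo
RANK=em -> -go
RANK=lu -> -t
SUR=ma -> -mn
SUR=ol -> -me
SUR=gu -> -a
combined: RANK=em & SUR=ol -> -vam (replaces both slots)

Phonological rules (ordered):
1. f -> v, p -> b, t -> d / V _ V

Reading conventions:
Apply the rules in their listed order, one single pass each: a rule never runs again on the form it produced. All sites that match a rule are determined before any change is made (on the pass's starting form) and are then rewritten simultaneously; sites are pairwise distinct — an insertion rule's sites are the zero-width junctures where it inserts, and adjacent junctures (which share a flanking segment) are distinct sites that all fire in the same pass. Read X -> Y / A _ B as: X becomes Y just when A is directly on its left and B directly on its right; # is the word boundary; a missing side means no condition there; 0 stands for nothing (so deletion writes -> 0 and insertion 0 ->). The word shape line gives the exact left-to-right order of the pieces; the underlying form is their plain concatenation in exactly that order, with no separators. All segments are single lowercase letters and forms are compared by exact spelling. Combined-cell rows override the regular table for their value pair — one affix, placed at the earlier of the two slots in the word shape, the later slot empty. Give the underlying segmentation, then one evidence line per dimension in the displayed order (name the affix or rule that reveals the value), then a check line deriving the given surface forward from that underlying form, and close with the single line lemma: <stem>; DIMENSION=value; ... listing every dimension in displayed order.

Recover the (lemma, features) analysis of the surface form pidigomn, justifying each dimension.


underlying: piti-go-mn
RANK=em - signalled by the affix -go
SUR=ma - signalled by the affix -mn
check: pitigomn -> pidigomn
lemma: piti; RANK=em; SUR=ma


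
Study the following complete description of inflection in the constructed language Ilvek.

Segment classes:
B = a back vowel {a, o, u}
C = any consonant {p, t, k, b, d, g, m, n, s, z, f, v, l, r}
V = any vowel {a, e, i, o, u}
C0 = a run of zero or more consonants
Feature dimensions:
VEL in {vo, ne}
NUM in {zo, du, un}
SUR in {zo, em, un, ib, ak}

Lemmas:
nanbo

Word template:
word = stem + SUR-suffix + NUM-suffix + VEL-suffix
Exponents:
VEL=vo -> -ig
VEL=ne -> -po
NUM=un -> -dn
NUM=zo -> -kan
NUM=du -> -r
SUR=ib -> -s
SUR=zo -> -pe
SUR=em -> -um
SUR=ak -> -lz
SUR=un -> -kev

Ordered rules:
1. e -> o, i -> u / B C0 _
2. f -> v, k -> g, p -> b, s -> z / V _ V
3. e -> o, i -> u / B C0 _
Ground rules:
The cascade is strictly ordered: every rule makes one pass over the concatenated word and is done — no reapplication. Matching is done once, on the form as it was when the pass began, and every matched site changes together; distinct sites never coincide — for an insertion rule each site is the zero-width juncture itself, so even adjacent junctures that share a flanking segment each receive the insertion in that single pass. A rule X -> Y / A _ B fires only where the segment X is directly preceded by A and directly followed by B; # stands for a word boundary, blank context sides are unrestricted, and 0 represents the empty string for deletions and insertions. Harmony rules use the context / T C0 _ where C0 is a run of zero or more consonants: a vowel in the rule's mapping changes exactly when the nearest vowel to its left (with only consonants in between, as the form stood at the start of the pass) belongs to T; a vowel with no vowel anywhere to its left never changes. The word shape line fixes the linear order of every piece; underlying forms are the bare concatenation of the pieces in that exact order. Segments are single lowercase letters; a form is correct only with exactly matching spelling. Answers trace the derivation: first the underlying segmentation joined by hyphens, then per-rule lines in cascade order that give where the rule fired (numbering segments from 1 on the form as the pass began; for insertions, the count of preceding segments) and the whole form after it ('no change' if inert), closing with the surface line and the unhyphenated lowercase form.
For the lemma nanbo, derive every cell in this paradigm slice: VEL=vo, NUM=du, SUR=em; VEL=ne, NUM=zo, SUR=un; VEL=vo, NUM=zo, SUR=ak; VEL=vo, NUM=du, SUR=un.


cell VEL=vo, NUM=du, SUR=em:
underlying: nanbo-um-r-ig
1. e -> o, i -> u / B C0 _: fires at position(s) 9: nanboumrug
2. f -> v, k -> g, p -> b, s -> z / V _ V: no change
3. e -> o, i -> u / B C0 _: no change
surface: nanboumrug

cell VEL=ne, NUM=zo, SUR=un:
underlying: nanbo-kev-kan-po
1. e -> o, i -> u / B C0 _: fires at position(s) 7: nanbokovkanpo
2. f -> v, k -> g, p -> b, s -> z / V _ V: fires at position(s) 6: nanbogovkanpo
3. e -> o, i -> u / B C0 _: no change
surface: nanbogovkanpo

cell VEL=vo, NUM=zo, SUR=ak:
underlying: nanbo-lz-kan-ig
1. e -> o, i -> u / B C0 _: fires at position(s) 11: nanbolzkanug
2. f -> v, k -> g, p -> b, s -> z / V _ V: no change
3. e -> o, i -> u / B C0 _: no change
surface: nanbolzkanug

cell VEL=vo, NUM=du, SUR=un:
underlying: nanbo-kev-r-ig
1. e -> o, i -> u / B C0 _: fires at position(s) 7: nanbokovrig
2. f -> v, k -> g, p -> b, s -> z / V _ V: fires at position(s) 6: nanbogovrig
3. e -> o, i -> u / B C0 _: fires at position(s) 10: nanbogovrug
surface: nanbogovrug


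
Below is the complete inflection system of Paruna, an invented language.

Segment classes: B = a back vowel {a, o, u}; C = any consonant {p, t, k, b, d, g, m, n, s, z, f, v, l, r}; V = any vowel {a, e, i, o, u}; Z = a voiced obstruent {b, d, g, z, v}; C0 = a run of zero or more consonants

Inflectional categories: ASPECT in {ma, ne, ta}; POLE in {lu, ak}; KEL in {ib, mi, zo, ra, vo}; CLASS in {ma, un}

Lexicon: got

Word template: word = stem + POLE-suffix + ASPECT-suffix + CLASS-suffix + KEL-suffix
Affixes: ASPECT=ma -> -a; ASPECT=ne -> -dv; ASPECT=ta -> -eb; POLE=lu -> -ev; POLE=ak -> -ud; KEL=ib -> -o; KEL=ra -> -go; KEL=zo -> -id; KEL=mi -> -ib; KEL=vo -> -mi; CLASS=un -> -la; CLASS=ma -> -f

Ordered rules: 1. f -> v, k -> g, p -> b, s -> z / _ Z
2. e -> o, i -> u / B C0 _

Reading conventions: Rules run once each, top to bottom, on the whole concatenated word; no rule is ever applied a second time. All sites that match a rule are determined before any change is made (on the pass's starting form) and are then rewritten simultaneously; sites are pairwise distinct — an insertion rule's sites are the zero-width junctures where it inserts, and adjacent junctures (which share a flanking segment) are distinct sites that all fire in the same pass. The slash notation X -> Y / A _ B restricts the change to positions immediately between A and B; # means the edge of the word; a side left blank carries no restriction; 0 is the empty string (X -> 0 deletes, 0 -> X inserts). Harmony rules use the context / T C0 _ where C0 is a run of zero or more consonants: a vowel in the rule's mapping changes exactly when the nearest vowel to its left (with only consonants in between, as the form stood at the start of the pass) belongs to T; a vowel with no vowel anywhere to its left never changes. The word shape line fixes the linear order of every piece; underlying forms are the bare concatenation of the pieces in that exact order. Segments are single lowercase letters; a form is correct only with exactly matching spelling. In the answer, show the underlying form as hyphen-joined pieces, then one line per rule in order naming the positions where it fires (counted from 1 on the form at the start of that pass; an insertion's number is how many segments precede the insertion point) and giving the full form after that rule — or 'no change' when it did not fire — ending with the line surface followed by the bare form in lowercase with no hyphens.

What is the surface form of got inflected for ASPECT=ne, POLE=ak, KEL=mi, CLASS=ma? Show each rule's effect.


underlying: got-ud-dv-f-ib
1. f -> v, k -> g, p -> b, s -> z / _ Z: no change
2. e -> o, i -> u / B C0 _: fires at position(s) 9: gotuddvfub
surface: gotuddvfub


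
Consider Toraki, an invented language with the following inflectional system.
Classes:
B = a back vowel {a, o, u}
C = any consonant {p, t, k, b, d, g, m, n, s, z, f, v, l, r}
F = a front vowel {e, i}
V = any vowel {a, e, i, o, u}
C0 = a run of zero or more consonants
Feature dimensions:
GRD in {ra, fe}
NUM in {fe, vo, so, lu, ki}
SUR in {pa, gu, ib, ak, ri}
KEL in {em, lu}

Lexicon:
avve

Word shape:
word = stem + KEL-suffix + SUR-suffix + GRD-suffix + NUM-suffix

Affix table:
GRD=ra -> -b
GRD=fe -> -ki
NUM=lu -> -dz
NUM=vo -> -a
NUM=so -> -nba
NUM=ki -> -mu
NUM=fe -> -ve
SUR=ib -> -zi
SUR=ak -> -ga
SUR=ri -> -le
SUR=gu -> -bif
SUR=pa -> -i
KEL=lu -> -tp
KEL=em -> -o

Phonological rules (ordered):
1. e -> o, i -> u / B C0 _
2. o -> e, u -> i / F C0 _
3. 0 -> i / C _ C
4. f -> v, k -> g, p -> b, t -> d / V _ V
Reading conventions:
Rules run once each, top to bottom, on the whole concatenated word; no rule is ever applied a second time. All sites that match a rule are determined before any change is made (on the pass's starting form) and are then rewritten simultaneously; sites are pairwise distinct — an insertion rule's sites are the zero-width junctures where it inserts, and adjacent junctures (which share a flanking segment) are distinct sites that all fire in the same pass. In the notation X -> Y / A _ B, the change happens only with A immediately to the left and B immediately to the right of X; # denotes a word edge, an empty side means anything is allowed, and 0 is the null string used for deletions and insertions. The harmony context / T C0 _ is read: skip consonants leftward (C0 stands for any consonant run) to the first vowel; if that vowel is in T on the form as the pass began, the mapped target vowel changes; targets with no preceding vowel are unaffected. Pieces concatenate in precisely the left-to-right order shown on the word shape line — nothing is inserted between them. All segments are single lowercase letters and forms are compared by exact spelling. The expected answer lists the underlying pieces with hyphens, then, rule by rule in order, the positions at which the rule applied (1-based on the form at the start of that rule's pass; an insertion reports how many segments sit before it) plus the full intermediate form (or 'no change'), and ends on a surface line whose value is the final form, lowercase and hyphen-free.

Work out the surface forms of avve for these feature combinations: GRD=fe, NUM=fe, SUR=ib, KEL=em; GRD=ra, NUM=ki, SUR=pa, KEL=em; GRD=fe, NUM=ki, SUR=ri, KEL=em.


cell GRD=fe, NUM=fe, SUR=ib, KEL=em:
underlying: avve-o-zi-ki-ve
1. e -> o, i -> u / B C0 _: fires at position(s) 4, 7: avvoozukive
2. o -> e, u -> i / F C0 _: no change
3. 0 -> i / C _ C: inserts after position(s) 2: avivoozukive
4. f -> v, k -> g, p -> b, t -> d / V _ V: fires at position(s) 9: avivoozugive
surface: avivoozugive

cell GRD=ra, NUM=ki, SUR=pa, KEL=em:
underlying: avve-o-i-b-mu
1. e -> o, i -> u / B C0 _: fires at position(s) 4, 6: avvooubmu
2. o -> e, u -> i / F C0 _: no change
3. 0 -> i / C _ C: inserts after position(s) 2, 7: avivooubimu
4. f -> v, k -> g, p -> b, t -> d / V _ V: no change
surface: avivooubimu

cell GRD=fe, NUM=ki, SUR=ri, KEL=em:
underlying: avve-o-le-ki-mu
1. e -> o, i -> u / B C0 _: fires at position(s) 4, 7: avvoolokimu
2. o -> e, u -> i / F C0 _: fires at position(s) 11: avvoolokimi
3. 0 -> i / C _ C: inserts after position(s) 2: avivoolokimi
4. f -> v, k -> g, p -> b, t -> d / V _ V: fires at position(s) 9: avivoologimi
surface: avivoologimi


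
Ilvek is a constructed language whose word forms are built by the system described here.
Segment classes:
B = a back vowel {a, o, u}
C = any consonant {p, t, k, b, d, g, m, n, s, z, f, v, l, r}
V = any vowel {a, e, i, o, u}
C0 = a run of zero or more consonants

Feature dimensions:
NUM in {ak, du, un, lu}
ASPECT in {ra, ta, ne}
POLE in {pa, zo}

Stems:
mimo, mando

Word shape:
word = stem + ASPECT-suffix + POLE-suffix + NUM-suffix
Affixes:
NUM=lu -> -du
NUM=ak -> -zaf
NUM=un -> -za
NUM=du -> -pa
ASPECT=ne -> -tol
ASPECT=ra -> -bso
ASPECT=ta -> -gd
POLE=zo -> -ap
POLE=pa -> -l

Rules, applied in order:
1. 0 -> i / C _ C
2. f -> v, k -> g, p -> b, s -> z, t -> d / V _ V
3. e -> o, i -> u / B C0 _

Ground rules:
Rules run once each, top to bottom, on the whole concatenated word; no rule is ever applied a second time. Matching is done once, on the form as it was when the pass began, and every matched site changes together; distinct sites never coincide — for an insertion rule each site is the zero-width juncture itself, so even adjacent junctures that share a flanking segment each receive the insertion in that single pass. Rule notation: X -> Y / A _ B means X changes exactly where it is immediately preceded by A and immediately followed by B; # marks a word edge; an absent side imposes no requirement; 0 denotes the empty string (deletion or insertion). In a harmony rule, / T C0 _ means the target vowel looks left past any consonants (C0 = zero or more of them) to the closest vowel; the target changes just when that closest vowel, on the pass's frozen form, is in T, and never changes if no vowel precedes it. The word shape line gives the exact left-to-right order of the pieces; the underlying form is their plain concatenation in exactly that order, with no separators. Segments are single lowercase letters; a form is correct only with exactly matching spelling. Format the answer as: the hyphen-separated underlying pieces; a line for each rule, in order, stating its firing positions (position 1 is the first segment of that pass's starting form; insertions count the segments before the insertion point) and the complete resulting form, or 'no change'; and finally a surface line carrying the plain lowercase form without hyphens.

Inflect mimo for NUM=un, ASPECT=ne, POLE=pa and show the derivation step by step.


underlying: mimo-tol-l-za
1. 0 -> i / C _ C: inserts after position(s) 7, 8: mimotoliliza
2. f -> v, k -> g, p -> b, s -> z, t -> d / V _ V: fires at position(s) 5: mimodoliliza
3. e -> o, i -> u / B C0 _: fires at position(s) 8: mimodoluliza
surface: mimodoluliza


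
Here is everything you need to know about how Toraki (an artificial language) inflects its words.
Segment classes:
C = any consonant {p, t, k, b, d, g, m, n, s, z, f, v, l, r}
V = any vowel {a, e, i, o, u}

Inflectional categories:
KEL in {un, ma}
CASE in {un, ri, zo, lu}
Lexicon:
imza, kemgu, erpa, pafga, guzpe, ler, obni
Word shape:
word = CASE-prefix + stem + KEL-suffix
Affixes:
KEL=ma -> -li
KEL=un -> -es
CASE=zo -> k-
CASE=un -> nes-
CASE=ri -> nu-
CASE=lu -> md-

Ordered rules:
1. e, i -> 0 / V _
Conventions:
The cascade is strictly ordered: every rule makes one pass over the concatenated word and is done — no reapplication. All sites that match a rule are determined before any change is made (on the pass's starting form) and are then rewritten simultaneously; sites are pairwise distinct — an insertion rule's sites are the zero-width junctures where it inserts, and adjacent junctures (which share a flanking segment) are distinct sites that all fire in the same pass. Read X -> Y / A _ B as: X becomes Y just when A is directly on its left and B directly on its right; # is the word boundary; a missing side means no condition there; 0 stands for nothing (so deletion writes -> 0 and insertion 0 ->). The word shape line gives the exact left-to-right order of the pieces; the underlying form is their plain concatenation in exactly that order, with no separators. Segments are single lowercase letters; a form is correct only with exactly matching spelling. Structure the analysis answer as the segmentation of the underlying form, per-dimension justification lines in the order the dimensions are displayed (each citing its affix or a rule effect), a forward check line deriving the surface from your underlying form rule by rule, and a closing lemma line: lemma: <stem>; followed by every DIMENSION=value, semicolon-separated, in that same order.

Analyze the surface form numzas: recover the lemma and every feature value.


underlying: nu-imza-es
KEL=un - signalled by the affix -es
CASE=ri - signalled by the affix nu-
check: nuimzaes -> numzas
lemma: imza; KEL=un; CASE=ri


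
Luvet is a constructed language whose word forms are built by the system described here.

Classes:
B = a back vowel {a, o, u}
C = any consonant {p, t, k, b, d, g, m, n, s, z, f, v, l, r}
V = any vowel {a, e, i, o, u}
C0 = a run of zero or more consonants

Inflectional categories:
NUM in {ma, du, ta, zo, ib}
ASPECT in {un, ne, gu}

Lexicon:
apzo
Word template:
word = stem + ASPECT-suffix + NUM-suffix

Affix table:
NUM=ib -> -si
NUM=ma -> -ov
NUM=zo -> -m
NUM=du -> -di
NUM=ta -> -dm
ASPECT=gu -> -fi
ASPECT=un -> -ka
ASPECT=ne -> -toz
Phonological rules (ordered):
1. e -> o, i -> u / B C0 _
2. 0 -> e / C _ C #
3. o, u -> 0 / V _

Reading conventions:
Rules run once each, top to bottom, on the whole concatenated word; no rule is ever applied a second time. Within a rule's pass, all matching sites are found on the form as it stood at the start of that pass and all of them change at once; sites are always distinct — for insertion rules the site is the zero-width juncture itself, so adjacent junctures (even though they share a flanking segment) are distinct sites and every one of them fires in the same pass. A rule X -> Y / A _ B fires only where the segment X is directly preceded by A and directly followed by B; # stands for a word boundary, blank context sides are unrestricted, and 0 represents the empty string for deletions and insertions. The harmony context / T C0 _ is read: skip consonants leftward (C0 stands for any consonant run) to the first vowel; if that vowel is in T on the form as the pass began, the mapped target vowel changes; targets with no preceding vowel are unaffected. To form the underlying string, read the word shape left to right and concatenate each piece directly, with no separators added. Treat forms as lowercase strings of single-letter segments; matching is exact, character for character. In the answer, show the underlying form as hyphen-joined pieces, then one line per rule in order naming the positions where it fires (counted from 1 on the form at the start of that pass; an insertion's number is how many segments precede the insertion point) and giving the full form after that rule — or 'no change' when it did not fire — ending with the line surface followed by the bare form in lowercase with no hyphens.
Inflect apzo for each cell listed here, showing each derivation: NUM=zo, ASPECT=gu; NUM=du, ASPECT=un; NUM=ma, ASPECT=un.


cell NUM=zo, ASPECT=gu:
underlying: apzo-fi-m
1. e -> o, i -> u / B C0 _: fires at position(s) 6: apzofum
2. 0 -> e / C _ C #: no change
3. o, u -> 0 / V _: no change
surface: apzofum

cell NUM=du, ASPECT=un:
underlying: apzo-ka-di
1. e -> o, i -> u / B C0 _: fires at position(s) 8: apzokadu
2. 0 -> e / C _ C #: no change
3. o, u -> 0 / V _: no change
surface: apzokadu

cell NUM=ma, ASPECT=un:
underlying: apzo-ka-ov
1. e -> o, i -> u / B C0 _: no change
2. 0 -> e / C _ C #: no change
3. o, u -> 0 / V _: fires at position(s) 7: apzokav
surface: apzokav


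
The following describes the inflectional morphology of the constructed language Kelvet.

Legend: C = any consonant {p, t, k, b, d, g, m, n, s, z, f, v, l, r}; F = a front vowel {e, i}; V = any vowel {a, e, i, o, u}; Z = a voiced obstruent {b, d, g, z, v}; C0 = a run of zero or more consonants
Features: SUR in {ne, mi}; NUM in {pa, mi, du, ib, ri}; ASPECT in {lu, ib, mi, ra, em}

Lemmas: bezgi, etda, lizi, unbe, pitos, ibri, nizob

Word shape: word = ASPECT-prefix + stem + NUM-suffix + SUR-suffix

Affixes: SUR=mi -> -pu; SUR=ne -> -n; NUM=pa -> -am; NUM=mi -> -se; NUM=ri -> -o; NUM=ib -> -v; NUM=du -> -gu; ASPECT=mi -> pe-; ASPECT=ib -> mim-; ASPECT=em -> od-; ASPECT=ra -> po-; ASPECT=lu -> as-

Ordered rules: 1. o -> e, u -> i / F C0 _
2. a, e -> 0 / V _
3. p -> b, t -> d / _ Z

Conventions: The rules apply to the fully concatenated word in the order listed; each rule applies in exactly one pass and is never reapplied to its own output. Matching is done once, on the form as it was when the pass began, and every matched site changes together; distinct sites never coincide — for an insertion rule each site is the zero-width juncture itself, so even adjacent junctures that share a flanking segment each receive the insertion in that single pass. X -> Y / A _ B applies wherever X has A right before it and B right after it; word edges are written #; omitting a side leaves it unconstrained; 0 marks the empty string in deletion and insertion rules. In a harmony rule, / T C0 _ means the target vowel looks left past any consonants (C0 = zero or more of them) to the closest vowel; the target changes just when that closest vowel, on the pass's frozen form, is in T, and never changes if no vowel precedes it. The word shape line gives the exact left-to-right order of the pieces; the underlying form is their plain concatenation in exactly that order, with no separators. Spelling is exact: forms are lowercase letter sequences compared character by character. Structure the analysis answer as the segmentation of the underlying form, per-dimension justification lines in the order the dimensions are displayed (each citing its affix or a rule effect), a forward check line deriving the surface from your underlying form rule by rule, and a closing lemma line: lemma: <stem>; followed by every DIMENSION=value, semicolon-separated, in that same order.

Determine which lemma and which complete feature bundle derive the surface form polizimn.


underlying: po-lizi-am-n
SUR=ne - signalled by the affix -n
NUM=pa - signalled by the affix -am
ASPECT=ra - signalled by the affix po-
check: poliziamn -> poliziamn -> polizimn -> polizimn
lemma: lizi; SUR=ne; NUM=pa; ASPECT=ra


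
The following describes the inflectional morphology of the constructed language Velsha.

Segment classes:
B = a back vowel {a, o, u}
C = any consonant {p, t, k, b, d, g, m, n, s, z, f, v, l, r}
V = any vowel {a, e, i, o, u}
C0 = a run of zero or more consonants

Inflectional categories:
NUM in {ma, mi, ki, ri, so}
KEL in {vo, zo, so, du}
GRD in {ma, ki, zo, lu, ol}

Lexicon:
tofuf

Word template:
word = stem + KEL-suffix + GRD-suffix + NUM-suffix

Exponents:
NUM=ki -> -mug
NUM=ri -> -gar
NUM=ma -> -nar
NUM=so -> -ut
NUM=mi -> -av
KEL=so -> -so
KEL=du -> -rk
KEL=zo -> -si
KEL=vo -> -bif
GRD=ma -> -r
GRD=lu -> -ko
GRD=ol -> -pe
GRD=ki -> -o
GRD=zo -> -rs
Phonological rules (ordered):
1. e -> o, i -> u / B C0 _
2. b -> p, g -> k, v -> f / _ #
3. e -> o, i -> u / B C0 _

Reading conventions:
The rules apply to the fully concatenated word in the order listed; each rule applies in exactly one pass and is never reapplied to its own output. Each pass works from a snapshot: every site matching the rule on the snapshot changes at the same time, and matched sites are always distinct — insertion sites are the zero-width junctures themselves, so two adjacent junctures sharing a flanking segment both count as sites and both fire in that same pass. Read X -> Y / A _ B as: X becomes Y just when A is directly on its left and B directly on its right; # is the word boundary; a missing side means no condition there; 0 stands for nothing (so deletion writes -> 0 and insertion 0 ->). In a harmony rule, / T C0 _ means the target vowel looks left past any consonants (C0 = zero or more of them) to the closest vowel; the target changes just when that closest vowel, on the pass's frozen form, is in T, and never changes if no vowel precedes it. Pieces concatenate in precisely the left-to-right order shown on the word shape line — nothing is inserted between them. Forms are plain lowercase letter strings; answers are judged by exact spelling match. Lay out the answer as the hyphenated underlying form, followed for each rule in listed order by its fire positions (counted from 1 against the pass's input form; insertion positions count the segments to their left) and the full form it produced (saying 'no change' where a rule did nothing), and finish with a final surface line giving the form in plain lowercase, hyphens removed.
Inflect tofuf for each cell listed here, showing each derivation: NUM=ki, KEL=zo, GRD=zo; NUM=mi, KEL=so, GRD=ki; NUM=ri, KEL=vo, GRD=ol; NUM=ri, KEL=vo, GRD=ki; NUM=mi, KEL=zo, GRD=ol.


cell NUM=ki, KEL=zo, GRD=zo:
underlying: tofuf-si-rs-mug
1. e -> o, i -> u / B C0 _: fires at position(s) 7: tofufsursmug
2. b -> p, g -> k, v -> f / _ #: fires at position(s) 12: tofufsursmuk
3. e -> o, i -> u / B C0 _: no change
surface: tofufsursmuk

cell NUM=mi, KEL=so, GRD=ki:
underlying: tofuf-so-o-av
1. e -> o, i -> u / B C0 _: no change
2. b -> p, g -> k, v -> f / _ #: fires at position(s) 10: tofufsooaf
3. e -> o, i -> u / B C0 _: no change
surface: tofufsooaf

cell NUM=ri, KEL=vo, GRD=ol:
underlying: tofuf-bif-pe-gar
1. e -> o, i -> u / B C0 _: fires at position(s) 7: tofufbufpegar
2. b -> p, g -> k, v -> f / _ #: no change
3. e -> o, i -> u / B C0 _: fires at position(s) 10: tofufbufpogar
surface: tofufbufpogar

cell NUM=ri, KEL=vo, GRD=ki:
underlying: tofuf-bif-o-gar
1. e -> o, i -> u / B C0 _: fires at position(s) 7: tofufbufogar
2. b -> p, g -> k, v -> f / _ #: no change
3. e -> o, i -> u / B C0 _: no change
surface: tofufbufogar

cell NUM=mi, KEL=zo, GRD=ol:
underlying: tofuf-si-pe-av
1. e -> o, i -> u / B C0 _: fires at position(s) 7: tofufsupeav
2. b -> p, g -> k, v -> f / _ #: fires at position(s) 11: tofufsupeaf
3. e -> o, i -> u / B C0 _: fires at position(s) 9: tofufsupoaf
surface: tofufsupoaf


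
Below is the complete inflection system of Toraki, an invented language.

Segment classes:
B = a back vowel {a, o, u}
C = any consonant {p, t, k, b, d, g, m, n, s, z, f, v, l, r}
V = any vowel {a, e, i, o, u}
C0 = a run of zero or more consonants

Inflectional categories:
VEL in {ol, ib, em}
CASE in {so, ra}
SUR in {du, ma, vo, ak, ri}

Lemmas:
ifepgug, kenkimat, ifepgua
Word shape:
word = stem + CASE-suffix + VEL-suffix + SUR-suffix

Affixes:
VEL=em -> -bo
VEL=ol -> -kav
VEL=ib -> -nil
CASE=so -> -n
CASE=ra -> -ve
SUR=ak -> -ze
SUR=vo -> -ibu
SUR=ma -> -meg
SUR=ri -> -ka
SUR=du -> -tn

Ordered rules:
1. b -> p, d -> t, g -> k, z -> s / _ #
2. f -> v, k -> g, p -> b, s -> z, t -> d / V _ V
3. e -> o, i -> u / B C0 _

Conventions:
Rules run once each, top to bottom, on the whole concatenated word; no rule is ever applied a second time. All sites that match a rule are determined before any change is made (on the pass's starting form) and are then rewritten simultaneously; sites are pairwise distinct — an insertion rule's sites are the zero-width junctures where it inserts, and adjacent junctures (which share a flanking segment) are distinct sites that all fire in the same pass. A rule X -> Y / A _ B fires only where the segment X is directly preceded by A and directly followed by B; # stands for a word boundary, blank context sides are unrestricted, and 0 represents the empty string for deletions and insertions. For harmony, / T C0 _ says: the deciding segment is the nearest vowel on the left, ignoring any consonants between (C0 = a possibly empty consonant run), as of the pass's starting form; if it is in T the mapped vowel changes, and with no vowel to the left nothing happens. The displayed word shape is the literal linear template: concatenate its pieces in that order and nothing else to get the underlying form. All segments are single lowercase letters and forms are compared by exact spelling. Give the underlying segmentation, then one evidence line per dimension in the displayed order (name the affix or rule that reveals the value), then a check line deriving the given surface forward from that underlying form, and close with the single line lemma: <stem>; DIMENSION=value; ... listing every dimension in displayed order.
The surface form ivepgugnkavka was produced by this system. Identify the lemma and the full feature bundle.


underlying: ifepgug-n-kav-ka
VEL=ol - signalled by the affix -kav
CASE=so - signalled by the affix -n
SUR=ri - signalled by the affix -ka
check: ifepgugnkavka -> ifepgugnkavka -> ivepgugnkavka -> ivepgugnkavka
lemma: ifepgug; VEL=ol; CASE=so; SUR=ri


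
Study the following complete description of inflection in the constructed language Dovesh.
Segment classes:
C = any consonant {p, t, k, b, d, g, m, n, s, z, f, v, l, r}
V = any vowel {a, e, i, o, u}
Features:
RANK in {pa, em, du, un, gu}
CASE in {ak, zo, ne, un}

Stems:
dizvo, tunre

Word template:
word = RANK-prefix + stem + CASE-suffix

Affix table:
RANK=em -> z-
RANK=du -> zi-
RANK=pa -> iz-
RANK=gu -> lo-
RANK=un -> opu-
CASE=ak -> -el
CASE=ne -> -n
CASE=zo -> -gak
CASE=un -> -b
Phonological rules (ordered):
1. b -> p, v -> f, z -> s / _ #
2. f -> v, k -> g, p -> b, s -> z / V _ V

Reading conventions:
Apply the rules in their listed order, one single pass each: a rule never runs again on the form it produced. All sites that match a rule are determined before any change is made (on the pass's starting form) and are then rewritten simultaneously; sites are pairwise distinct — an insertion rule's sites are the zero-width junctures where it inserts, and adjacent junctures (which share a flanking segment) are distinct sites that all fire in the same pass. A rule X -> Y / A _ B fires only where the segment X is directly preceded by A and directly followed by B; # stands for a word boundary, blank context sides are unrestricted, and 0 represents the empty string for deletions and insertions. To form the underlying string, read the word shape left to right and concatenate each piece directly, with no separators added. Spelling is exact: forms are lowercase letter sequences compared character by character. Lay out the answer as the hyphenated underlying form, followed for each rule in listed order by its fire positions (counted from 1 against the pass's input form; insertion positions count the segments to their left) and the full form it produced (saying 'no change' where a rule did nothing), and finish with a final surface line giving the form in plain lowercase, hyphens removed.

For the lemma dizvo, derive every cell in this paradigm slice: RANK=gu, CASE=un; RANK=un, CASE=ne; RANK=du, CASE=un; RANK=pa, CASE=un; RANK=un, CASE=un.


cell RANK=gu, CASE=un:
underlying: lo-dizvo-b
1. b -> p, v -> f, z -> s / _ #: fires at position(s) 8: lodizvop
2. f -> v, k -> g, p -> b, s -> z / V _ V: no change
surface: lodizvop

cell RANK=un, CASE=ne:
underlying: opu-dizvo-n
1. b -> p, v -> f, z -> s / _ #: no change
2. f -> v, k -> g, p -> b, s -> z / V _ V: fires at position(s) 2: obudizvon
surface: obudizvon

cell RANK=du, CASE=un:
underlying: zi-dizvo-b
1. b -> p, v -> f, z -> s / _ #: fires at position(s) 8: zidizvop
2. f -> v, k -> g, p -> b, s -> z / V _ V: no change
surface: zidizvop

cell RANK=pa, CASE=un:
underlying: iz-dizvo-b
1. b -> p, v -> f, z -> s / _ #: fires at position(s) 8: izdizvop
2. f -> v, k -> g, p -> b, s -> z / V _ V: no change
surface: izdizvop

cell RANK=un, CASE=un:
underlying: opu-dizvo-b
1. b -> p, v -> f, z -> s / _ #: fires at position(s) 9: opudizvop
2. f -> v, k -> g, p -> b, s -> z / V _ V: fires at position(s) 2: obudizvop
surface: obudizvop


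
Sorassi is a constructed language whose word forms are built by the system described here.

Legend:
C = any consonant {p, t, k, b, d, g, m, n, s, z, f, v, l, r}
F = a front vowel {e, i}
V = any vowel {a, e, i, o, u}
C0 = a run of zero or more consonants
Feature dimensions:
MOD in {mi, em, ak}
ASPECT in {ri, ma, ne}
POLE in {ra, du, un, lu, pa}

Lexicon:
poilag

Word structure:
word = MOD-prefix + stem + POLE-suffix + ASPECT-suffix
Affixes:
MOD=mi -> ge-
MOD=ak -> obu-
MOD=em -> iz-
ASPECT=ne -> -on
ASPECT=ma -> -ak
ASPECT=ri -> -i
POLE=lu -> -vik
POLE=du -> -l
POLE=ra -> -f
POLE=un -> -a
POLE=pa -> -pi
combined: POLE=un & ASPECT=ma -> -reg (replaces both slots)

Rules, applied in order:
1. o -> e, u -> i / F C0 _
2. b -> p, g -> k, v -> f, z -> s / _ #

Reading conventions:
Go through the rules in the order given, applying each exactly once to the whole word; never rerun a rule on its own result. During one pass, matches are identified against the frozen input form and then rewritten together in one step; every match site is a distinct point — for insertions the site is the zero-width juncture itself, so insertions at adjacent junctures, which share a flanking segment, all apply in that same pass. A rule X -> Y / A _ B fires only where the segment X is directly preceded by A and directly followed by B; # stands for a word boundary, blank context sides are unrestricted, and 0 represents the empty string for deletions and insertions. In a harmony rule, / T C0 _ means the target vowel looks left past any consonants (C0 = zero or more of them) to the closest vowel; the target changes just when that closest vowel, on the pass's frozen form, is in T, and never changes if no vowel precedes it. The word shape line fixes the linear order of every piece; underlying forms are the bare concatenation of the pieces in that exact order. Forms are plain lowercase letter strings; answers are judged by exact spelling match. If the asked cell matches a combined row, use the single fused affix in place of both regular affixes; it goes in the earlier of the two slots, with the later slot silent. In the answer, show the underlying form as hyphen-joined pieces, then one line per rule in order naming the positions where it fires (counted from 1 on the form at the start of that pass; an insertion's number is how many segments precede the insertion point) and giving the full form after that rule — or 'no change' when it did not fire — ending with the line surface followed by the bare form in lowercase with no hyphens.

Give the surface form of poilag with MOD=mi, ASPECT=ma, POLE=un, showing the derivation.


underlying: ge-poilag-reg
1. o -> e, u -> i / F C0 _: fires at position(s) 4: gepeilagreg
2. b -> p, g -> k, v -> f, z -> s / _ #: fires at position(s) 11: gepeilagrek
surface: gepeilagrek


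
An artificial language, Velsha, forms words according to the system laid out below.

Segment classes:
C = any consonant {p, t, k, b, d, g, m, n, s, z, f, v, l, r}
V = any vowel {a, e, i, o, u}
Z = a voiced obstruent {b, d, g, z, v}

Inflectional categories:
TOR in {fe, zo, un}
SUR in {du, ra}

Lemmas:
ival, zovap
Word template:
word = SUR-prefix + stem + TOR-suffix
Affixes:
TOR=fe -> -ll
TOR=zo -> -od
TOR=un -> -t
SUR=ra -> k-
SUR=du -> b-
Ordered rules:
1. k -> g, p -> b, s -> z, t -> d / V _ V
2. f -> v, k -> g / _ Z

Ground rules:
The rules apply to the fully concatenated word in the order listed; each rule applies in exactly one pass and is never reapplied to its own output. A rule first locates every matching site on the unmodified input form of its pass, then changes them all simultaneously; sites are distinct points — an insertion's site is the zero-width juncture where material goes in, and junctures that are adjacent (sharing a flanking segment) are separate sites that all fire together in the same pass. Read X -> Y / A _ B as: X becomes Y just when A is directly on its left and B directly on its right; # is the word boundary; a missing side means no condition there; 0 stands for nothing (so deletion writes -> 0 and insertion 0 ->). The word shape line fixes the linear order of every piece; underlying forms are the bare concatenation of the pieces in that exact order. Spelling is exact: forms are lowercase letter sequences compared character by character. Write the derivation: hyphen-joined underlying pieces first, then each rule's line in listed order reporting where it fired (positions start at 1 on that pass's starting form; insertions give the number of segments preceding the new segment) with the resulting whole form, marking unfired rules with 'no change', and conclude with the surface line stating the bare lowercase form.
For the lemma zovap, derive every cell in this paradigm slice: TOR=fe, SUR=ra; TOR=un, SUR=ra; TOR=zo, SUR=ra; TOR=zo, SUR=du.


cell TOR=fe, SUR=ra:
underlying: k-zovap-ll
1. k -> g, p -> b, s -> z, t -> d / V _ V: no change
2. f -> v, k -> g / _ Z: fires at position(s) 1: gzovapll
surface: gzovapll

cell TOR=un, SUR=ra:
underlying: k-zovap-t
1. k -> g, p -> b, s -> z, t -> d / V _ V: no change
2. f -> v, k -> g / _ Z: fires at position(s) 1: gzovapt
surface: gzovapt

cell TOR=zo, SUR=ra:
underlying: k-zovap-od
1. k -> g, p -> b, s -> z, t -> d / V _ V: fires at position(s) 6: kzovabod
2. f -> v, k -> g / _ Z: fires at position(s) 1: gzovabod
surface: gzovabod

cell TOR=zo, SUR=du:
underlying: b-zovap-od
1. k -> g, p -> b, s -> z, t -> d / V _ V: fires at position(s) 6: bzovabod
2. f -> v, k -> g / _ Z: no change
surface: bzovabod
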